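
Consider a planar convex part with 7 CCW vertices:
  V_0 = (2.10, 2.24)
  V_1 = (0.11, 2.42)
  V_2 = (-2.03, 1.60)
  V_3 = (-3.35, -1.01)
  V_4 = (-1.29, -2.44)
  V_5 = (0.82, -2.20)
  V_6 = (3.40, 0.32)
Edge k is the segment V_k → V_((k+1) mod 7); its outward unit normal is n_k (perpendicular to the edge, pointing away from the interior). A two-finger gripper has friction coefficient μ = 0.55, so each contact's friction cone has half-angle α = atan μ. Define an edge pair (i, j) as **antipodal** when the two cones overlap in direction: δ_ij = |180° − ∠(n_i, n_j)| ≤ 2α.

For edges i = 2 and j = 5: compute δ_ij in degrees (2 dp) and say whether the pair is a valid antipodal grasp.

α = atan 0.55 = 28.81°;  2α = 57.62°
edge 2: e_2 = (-1.32, -2.61);  n_2 = (-0.8924, +0.4513)
edge 5: e_5 = (+2.58, +2.52);  n_5 = (+0.6987, -0.7154)
∠(n_2, n_5) = 161.15°
δ = |180° − 161.15°| = 18.85°
18.85° ≤ 2α = 57.62°  →  valid

δ = 18.85°, valid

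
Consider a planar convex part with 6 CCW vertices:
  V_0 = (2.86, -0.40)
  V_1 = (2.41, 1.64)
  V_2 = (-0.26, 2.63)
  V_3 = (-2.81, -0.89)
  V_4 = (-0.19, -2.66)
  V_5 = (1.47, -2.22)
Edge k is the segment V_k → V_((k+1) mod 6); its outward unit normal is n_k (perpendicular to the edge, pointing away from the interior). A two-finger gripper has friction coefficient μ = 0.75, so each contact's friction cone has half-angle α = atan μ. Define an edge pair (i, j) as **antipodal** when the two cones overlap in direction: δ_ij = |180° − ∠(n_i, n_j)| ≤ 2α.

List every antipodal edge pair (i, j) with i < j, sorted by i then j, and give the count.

count = 7; pairs: (0,2), (0,3), (1,3), (1,4), (1,5), (2,4), (2,5)

α = atan 0.75 = 36.87°;  2α = 73.74°
n_0 = (+0.9765, +0.2154)
n_1 = (+0.3477, +0.9376)
n_2 = (-0.8098, +0.5867)
n_3 = (-0.5598, -0.8286)
n_4 = (+0.2562, -0.9666)
n_5 = (+0.7947, -0.6070)
  (0,1): δ = 122.78°  ·
  (0,2): δ = 48.36°  ✓
  (0,3): δ = 43.52°  ✓
  (0,4): δ = 92.41°  ·
  (0,5): δ = 130.19°  ·
  (1,2): δ = 105.58°  ·
  (1,3): δ = 13.70°  ✓
  (1,4): δ = 35.19°  ✓
  (1,5): δ = 72.97°  ✓
  (2,3): δ = 88.12°  ·
  (2,4): δ = 39.23°  ✓
  (2,5): δ = 1.45°  ✓
  (3,4): δ = 131.11°  ·
  (3,5): δ = 93.33°  ·
  (4,5): δ = 142.22°  ·
antipodal pairs: 7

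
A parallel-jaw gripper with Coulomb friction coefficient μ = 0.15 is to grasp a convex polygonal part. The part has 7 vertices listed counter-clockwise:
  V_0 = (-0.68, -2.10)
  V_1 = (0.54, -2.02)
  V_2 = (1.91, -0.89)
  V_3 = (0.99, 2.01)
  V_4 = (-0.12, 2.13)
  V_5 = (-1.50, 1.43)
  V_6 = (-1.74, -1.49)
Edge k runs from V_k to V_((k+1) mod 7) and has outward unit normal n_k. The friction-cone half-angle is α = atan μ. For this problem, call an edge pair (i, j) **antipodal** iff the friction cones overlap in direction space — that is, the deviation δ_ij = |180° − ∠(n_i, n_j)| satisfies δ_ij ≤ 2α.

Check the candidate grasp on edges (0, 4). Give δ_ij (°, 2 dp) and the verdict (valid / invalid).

α = atan 0.15 = 8.53°;  2α = 17.06°
edge 0: e_0 = (+1.22, +0.08);  n_0 = (+0.0654, -0.9979)
edge 4: e_4 = (-1.38, -0.70);  n_4 = (-0.4524, +0.8918)
∠(n_0, n_4) = 156.86°
δ = |180° − 156.86°| = 23.14°
23.14° > 2α = 17.06°  →  invalid

δ = 23.14°, invalid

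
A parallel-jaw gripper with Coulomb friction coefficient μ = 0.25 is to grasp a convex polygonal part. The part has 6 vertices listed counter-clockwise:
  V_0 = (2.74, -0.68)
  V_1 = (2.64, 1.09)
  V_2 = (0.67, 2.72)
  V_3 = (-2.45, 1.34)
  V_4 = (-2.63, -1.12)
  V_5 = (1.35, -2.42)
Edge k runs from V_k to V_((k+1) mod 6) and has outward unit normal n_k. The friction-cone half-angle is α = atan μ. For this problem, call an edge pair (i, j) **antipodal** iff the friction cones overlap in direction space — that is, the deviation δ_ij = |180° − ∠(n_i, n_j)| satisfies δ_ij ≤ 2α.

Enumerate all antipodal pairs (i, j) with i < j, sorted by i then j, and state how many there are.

α = atan 0.25 = 14.04°;  2α = 28.07°
n_0 = (+0.9984, +0.0564)
n_1 = (+0.6375, +0.7705)
n_2 = (-0.4045, +0.9145)
n_3 = (-0.9973, +0.0730)
n_4 = (-0.3105, -0.9506)
n_5 = (+0.7813, -0.6241)
  (0,1): δ = 132.84°  ·
  (0,2): δ = 69.37°  ·
  (0,3): δ = 7.42°  ✓
  (0,4): δ = 68.68°  ·
  (0,5): δ = 138.15°  ·
  (1,2): δ = 116.54°  ·
  (1,3): δ = 54.58°  ·
  (1,4): δ = 21.52°  ✓
  (1,5): δ = 90.99°  ·
  (2,3): δ = 118.05°  ·
  (2,4): δ = 41.95°  ·
  (2,5): δ = 27.52°  ✓
  (3,4): δ = 103.90°  ·
  (3,5): δ = 34.43°  ·
  (4,5): δ = 110.53°  ·
antipodal pairs: 3

count = 3; pairs: (0,3), (1,4), (2,5)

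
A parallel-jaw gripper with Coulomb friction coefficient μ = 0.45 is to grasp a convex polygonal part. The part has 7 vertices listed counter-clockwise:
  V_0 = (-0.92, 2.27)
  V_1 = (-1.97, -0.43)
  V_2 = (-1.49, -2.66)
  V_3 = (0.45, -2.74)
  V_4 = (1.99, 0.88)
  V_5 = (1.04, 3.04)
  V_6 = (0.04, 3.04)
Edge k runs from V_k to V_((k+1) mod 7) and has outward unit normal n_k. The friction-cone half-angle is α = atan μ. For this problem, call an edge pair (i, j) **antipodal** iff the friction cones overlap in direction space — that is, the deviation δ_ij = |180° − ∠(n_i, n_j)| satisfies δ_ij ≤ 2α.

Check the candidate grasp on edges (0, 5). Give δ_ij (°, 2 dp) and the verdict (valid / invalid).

δ = 111.25°, invalid

α = atan 0.45 = 24.23°;  2α = 48.46°
edge 0: e_0 = (-1.05, -2.70);  n_0 = (-0.9320, +0.3624)
edge 5: e_5 = (-1.00, +0.00);  n_5 = (+0.0000, +1.0000)
∠(n_0, n_5) = 68.75°
δ = |180° − 68.75°| = 111.25°
111.25° > 2α = 48.46°  →  invalid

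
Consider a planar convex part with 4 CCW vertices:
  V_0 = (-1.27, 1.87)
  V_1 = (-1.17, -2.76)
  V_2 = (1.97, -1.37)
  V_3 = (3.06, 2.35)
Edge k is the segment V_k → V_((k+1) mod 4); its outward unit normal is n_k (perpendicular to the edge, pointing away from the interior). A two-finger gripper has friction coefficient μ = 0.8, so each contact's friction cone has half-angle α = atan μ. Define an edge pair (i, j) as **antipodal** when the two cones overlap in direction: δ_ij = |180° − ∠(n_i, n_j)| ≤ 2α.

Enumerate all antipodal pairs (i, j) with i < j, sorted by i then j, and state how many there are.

count = 4; pairs: (0,1), (0,2), (1,3), (2,3)

α = atan 0.8 = 38.66°;  2α = 77.32°
n_0 = (-0.9998, -0.0216)
n_1 = (+0.4048, -0.9144)
n_2 = (+0.9597, -0.2812)
n_3 = (-0.1102, +0.9939)
  (0,1): δ = 67.36°  ✓
  (0,2): δ = 17.57°  ✓
  (0,3): δ = 95.09°  ·
  (1,2): δ = 130.21°  ·
  (1,3): δ = 17.55°  ✓
  (2,3): δ = 67.34°  ✓
antipodal pairs: 4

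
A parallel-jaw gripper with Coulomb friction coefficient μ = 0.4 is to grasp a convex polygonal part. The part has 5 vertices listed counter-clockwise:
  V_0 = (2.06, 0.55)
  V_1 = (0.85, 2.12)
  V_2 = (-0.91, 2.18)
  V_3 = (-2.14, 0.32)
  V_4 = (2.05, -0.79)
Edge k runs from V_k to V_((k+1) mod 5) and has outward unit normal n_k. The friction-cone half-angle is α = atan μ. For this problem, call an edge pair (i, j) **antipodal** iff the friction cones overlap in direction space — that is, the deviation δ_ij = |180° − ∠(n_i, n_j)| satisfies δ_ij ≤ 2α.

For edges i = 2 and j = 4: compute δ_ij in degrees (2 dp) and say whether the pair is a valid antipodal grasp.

δ = 33.05°, valid

α = atan 0.4 = 21.80°;  2α = 43.60°
edge 2: e_2 = (-1.23, -1.86);  n_2 = (-0.8341, +0.5516)
edge 4: e_4 = (+0.01, +1.34);  n_4 = (+1.0000, -0.0075)
∠(n_2, n_4) = 146.95°
δ = |180° − 146.95°| = 33.05°
33.05° ≤ 2α = 43.60°  →  valid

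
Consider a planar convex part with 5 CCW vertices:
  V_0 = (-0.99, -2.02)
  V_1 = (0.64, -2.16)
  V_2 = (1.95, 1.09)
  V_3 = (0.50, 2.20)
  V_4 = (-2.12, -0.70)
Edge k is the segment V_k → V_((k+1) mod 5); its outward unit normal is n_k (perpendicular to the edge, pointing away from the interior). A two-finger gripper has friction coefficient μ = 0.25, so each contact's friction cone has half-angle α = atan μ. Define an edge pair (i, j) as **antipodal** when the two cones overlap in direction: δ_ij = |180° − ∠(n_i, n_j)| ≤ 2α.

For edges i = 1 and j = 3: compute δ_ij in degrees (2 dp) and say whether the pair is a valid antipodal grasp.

δ = 20.14°, valid

α = atan 0.25 = 14.04°;  2α = 28.07°
edge 1: e_1 = (+1.31, +3.25);  n_1 = (+0.9275, -0.3738)
edge 3: e_3 = (-2.62, -2.90);  n_3 = (-0.7420, +0.6704)
∠(n_1, n_3) = 159.86°
δ = |180° − 159.86°| = 20.14°
20.14° ≤ 2α = 28.07°  →  valid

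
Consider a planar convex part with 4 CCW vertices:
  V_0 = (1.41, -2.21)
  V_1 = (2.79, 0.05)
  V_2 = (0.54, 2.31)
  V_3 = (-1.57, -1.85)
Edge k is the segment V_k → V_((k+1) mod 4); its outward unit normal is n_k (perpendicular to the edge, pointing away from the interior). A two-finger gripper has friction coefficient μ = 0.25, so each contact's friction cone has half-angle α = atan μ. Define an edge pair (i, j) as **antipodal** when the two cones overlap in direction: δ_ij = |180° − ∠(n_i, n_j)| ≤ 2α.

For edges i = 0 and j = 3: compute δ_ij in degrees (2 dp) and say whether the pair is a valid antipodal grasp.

α = atan 0.25 = 14.04°;  2α = 28.07°
edge 0: e_0 = (+1.38, +2.26);  n_0 = (+0.8535, -0.5211)
edge 3: e_3 = (+2.98, -0.36);  n_3 = (-0.1199, -0.9928)
∠(n_0, n_3) = 65.48°
δ = |180° − 65.48°| = 114.52°
114.52° > 2α = 28.07°  →  invalid

δ = 114.52°, invalid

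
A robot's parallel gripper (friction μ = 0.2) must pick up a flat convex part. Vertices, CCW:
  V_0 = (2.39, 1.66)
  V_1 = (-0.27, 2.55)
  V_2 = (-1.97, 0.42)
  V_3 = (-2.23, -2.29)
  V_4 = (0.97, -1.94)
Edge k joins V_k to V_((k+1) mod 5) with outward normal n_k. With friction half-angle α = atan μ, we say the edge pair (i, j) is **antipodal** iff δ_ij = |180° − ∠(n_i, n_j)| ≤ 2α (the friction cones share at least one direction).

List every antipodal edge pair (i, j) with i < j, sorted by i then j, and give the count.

count = 2; pairs: (1,4), (2,4)

α = atan 0.2 = 11.31°;  2α = 22.62°
n_0 = (+0.3173, +0.9483)
n_1 = (-0.7816, +0.6238)
n_2 = (-0.9954, +0.0955)
n_3 = (+0.1087, -0.9941)
n_4 = (+0.9302, -0.3669)
  (0,1): δ = 110.09°  ·
  (0,2): δ = 76.98°  ·
  (0,3): δ = 24.74°  ·
  (0,4): δ = 86.97°  ·
  (1,2): δ = 146.89°  ·
  (1,3): δ = 45.16°  ·
  (1,4): δ = 17.07°  ✓
  (2,3): δ = 78.28°  ·
  (2,4): δ = 16.05°  ✓
  (3,4): δ = 117.77°  ·
antipodal pairs: 2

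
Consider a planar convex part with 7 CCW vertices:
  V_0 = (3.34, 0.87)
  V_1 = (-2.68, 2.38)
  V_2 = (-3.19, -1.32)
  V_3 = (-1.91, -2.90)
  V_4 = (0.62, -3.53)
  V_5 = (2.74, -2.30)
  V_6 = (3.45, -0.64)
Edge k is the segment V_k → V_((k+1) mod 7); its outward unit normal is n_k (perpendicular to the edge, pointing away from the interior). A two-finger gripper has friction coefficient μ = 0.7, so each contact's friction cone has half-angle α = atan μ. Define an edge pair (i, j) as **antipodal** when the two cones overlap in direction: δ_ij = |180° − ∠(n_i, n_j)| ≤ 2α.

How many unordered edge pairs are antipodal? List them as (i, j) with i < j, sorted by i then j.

α = atan 0.7 = 34.99°;  2α = 69.98°
n_0 = (+0.2433, +0.9700)
n_1 = (-0.9906, +0.1365)
n_2 = (-0.7770, -0.6295)
n_3 = (-0.2416, -0.9704)
n_4 = (+0.5018, -0.8650)
n_5 = (+0.9194, -0.3933)
n_6 = (+0.9974, +0.0727)
  (0,1): δ = 83.77°  ·
  (0,2): δ = 36.91°  ✓
  (0,3): δ = 0.10°  ✓
  (0,4): δ = 44.20°  ✓
  (0,5): δ = 80.92°  ·
  (0,6): δ = 108.25°  ·
  (1,2): δ = 133.14°  ·
  (1,3): δ = 96.13°  ·
  (1,4): δ = 52.03°  ✓
  (1,5): δ = 15.31°  ✓
  (1,6): δ = 12.01°  ✓
  (2,3): δ = 142.99°  ·
  (2,4): δ = 98.89°  ·
  (2,5): δ = 62.17°  ✓
  (2,6): δ = 34.85°  ✓
  (3,4): δ = 135.90°  ·
  (3,5): δ = 99.17°  ·
  (3,6): δ = 71.85°  ·
  (4,5): δ = 143.28°  ·
  (4,6): δ = 115.96°  ·
  (5,6): δ = 152.68°  ·
antipodal pairs: 8

count = 8; pairs: (0,2), (0,3), (0,4), (1,4), (1,5), (1,6), (2,5), (2,6)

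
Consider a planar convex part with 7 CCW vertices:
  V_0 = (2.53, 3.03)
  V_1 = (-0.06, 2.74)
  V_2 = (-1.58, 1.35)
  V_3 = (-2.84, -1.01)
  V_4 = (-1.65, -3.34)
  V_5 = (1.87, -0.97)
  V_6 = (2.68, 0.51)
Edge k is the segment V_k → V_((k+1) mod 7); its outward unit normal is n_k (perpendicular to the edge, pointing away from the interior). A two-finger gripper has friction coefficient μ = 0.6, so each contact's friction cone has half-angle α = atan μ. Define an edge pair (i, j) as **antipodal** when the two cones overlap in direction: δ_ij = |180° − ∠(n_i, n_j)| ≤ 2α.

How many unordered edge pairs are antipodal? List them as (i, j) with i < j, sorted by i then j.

count = 10; pairs: (0,4), (0,5), (1,4), (1,5), (1,6), (2,4), (2,5), (2,6), (3,5), (3,6)

α = atan 0.6 = 30.96°;  2α = 61.93°
n_0 = (-0.1113, +0.9938)
n_1 = (-0.6748, +0.7380)
n_2 = (-0.8821, +0.4710)
n_3 = (-0.8906, -0.4548)
n_4 = (+0.5585, -0.8295)
n_5 = (+0.8772, -0.4801)
n_6 = (+0.9982, +0.0594)
  (0,1): δ = 143.95°  ·
  (0,2): δ = 124.49°  ·
  (0,3): δ = 69.33°  ·
  (0,4): δ = 27.56°  ✓
  (0,5): δ = 54.92°  ✓
  (0,6): δ = 87.02°  ·
  (1,2): δ = 160.54°  ·
  (1,3): δ = 105.39°  ·
  (1,4): δ = 8.49°  ✓
  (1,5): δ = 18.87°  ✓
  (1,6): δ = 50.96°  ✓
  (2,3): δ = 124.85°  ·
  (2,4): δ = 27.95°  ✓
  (2,5): δ = 0.59°  ✓
  (2,6): δ = 31.50°  ✓
  (3,4): δ = 83.10°  ·
  (3,5): δ = 55.75°  ✓
  (3,6): δ = 23.65°  ✓
  (4,5): δ = 152.64°  ·
  (4,6): δ = 120.55°  ·
  (5,6): δ = 147.90°  ·
antipodal pairs: 10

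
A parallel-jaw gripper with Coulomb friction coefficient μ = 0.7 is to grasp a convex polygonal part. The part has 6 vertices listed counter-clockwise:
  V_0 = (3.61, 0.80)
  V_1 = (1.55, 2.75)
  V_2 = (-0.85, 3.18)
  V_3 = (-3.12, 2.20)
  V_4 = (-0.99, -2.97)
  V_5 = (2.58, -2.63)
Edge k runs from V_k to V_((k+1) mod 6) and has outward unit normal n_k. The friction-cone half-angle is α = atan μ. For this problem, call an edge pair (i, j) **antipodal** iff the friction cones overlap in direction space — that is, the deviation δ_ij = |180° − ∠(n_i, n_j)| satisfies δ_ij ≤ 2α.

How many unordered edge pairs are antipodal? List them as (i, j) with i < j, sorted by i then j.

count = 7; pairs: (0,3), (0,4), (1,3), (1,4), (2,4), (2,5), (3,5)

α = atan 0.7 = 34.99°;  2α = 69.98°
n_0 = (+0.6875, +0.7262)
n_1 = (+0.1764, +0.9843)
n_2 = (-0.3964, +0.9181)
n_3 = (-0.9246, -0.3809)
n_4 = (+0.0948, -0.9955)
n_5 = (+0.9577, -0.2876)
  (0,1): δ = 146.73°  ·
  (0,2): δ = 113.22°  ·
  (0,3): δ = 24.18°  ✓
  (0,4): δ = 48.87°  ✓
  (0,5): δ = 116.71°  ·
  (1,2): δ = 146.49°  ·
  (1,3): δ = 57.45°  ✓
  (1,4): δ = 15.60°  ✓
  (1,5): δ = 83.44°  ·
  (2,3): δ = 90.96°  ·
  (2,4): δ = 17.91°  ✓
  (2,5): δ = 49.93°  ✓
  (3,4): δ = 106.95°  ·
  (3,5): δ = 39.11°  ✓
  (4,5): δ = 112.15°  ·
antipodal pairs: 7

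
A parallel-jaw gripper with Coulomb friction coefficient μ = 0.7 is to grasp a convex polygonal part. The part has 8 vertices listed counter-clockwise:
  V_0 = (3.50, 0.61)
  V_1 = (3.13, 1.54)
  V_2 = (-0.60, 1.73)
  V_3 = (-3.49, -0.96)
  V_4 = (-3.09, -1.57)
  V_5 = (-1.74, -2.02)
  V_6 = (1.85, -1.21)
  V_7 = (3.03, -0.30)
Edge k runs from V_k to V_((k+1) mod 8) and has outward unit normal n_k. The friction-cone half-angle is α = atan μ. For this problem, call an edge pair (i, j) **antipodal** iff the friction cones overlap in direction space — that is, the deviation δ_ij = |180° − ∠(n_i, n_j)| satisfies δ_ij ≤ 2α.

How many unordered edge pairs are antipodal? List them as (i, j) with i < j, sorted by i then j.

α = atan 0.7 = 34.99°;  2α = 69.98°
n_0 = (+0.9292, +0.3697)
n_1 = (+0.0509, +0.9987)
n_2 = (-0.6813, +0.7320)
n_3 = (-0.8362, -0.5484)
n_4 = (-0.3162, -0.9487)
n_5 = (+0.2201, -0.9755)
n_6 = (+0.6107, -0.7919)
n_7 = (+0.8885, -0.4589)
  (0,1): δ = 114.61°  ·
  (0,2): δ = 68.75°  ✓
  (0,3): δ = 11.56°  ✓
  (0,4): δ = 49.87°  ✓
  (0,5): δ = 81.02°  ·
  (0,6): δ = 105.94°  ·
  (0,7): δ = 130.99°  ·
  (1,2): δ = 134.14°  ·
  (1,3): δ = 53.83°  ✓
  (1,4): δ = 15.52°  ✓
  (1,5): δ = 15.63°  ✓
  (1,6): δ = 40.55°  ✓
  (1,7): δ = 65.60°  ✓
  (2,3): δ = 99.69°  ·
  (2,4): δ = 61.38°  ✓
  (2,5): δ = 30.23°  ✓
  (2,6): δ = 5.31°  ✓
  (2,7): δ = 19.74°  ✓
  (3,4): δ = 141.69°  ·
  (3,5): δ = 110.54°  ·
  (3,6): δ = 85.62°  ·
  (3,7): δ = 60.57°  ✓
  (4,5): δ = 148.85°  ·
  (4,6): δ = 123.93°  ·
  (4,7): δ = 98.88°  ·
  (5,6): δ = 155.08°  ·
  (5,7): δ = 130.03°  ·
  (6,7): δ = 154.95°  ·
antipodal pairs: 13

count = 13; pairs: (0,2), (0,3), (0,4), (1,3), (1,4), (1,5), (1,6), (1,7), (2,4), (2,5), (2,6), (2,7), (3,7)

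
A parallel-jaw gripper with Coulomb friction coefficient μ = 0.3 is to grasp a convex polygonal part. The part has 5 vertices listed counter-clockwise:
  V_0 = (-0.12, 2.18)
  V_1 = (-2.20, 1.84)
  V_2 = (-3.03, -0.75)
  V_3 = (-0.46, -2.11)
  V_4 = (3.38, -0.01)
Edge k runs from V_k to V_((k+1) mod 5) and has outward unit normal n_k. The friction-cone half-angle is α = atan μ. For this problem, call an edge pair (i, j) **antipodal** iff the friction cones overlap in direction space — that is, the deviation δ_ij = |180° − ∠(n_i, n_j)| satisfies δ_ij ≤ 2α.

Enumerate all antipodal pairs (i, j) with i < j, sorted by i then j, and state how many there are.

count = 2; pairs: (0,3), (2,4)

α = atan 0.3 = 16.70°;  2α = 33.40°
n_0 = (-0.1613, +0.9869)
n_1 = (-0.9523, +0.3052)
n_2 = (-0.4677, -0.8839)
n_3 = (+0.4798, -0.8774)
n_4 = (+0.5304, +0.8477)
  (0,1): δ = 117.05°  ·
  (0,2): δ = 37.17°  ·
  (0,3): δ = 19.39°  ✓
  (0,4): δ = 138.68°  ·
  (1,2): δ = 100.12°  ·
  (1,3): δ = 43.56°  ·
  (1,4): δ = 75.73°  ·
  (2,3): δ = 123.44°  ·
  (2,4): δ = 4.15°  ✓
  (3,4): δ = 60.71°  ·
antipodal pairs: 2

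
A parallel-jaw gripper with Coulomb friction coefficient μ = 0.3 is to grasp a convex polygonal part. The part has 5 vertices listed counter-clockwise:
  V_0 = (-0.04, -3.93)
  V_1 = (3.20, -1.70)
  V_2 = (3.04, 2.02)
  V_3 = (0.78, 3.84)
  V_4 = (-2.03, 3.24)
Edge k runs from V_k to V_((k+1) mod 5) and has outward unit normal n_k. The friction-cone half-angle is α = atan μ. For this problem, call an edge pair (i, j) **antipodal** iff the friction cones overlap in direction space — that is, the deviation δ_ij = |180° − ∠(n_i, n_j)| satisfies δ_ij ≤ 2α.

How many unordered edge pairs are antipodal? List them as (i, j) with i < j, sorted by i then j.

α = atan 0.3 = 16.70°;  2α = 33.40°
n_0 = (+0.5670, -0.8237)
n_1 = (+0.9991, +0.0430)
n_2 = (+0.6272, +0.7788)
n_3 = (-0.2088, +0.9780)
n_4 = (-0.9636, -0.2674)
  (0,1): δ = 122.08°  ·
  (0,2): δ = 73.38°  ·
  (0,3): δ = 22.49°  ✓
  (0,4): δ = 70.97°  ·
  (1,2): δ = 131.31°  ·
  (1,3): δ = 80.41°  ·
  (1,4): δ = 13.05°  ✓
  (2,3): δ = 129.10°  ·
  (2,4): δ = 35.64°  ·
  (3,4): δ = 86.54°  ·
antipodal pairs: 2

count = 2; pairs: (0,3), (1,4)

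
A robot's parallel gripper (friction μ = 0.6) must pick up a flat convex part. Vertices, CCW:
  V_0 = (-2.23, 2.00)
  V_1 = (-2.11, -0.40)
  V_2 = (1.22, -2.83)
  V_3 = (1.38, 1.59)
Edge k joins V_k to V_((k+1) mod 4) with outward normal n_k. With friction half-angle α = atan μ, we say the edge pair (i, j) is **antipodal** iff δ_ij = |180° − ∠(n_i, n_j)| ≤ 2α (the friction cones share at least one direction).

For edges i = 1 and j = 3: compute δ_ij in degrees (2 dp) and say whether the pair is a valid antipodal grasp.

α = atan 0.6 = 30.96°;  2α = 61.93°
edge 1: e_1 = (+3.33, -2.43);  n_1 = (-0.5895, -0.8078)
edge 3: e_3 = (-3.61, +0.41);  n_3 = (+0.1128, +0.9936)
∠(n_1, n_3) = 150.36°
δ = |180° − 150.36°| = 29.64°
29.64° ≤ 2α = 61.93°  →  valid

δ = 29.64°, valid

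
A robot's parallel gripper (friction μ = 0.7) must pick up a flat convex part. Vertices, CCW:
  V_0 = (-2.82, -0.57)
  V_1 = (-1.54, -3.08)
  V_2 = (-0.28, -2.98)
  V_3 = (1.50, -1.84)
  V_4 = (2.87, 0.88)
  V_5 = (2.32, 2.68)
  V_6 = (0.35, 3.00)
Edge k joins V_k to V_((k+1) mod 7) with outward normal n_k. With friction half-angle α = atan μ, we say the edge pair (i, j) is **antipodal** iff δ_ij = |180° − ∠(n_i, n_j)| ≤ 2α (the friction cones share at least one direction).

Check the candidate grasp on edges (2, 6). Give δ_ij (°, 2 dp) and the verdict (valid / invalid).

δ = 15.76°, valid

α = atan 0.7 = 34.99°;  2α = 69.98°
edge 2: e_2 = (+1.78, +1.14);  n_2 = (+0.5393, -0.8421)
edge 6: e_6 = (-3.17, -3.57);  n_6 = (-0.7478, +0.6640)
∠(n_2, n_6) = 164.24°
δ = |180° − 164.24°| = 15.76°
15.76° ≤ 2α = 69.98°  →  valid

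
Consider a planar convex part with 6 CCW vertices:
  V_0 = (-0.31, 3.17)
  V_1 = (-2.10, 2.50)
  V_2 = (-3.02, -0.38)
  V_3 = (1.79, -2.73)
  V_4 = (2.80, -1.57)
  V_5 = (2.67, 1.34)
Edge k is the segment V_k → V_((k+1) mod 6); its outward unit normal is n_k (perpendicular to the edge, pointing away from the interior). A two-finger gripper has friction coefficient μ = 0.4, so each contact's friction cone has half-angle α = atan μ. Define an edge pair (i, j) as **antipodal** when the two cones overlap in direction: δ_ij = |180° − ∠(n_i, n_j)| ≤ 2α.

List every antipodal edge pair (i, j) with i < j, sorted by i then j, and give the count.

count = 4; pairs: (0,3), (1,3), (1,4), (2,5)

α = atan 0.4 = 21.80°;  2α = 43.60°
n_0 = (-0.3505, +0.9365)
n_1 = (-0.9526, +0.3043)
n_2 = (-0.4390, -0.8985)
n_3 = (+0.7542, -0.6567)
n_4 = (+0.9990, +0.0446)
n_5 = (+0.5233, +0.8521)
  (0,1): δ = 128.24°  ·
  (0,2): δ = 46.56°  ·
  (0,3): δ = 28.43°  ✓
  (0,4): δ = 72.04°  ·
  (0,5): δ = 127.93°  ·
  (1,2): δ = 98.32°  ·
  (1,3): δ = 23.33°  ✓
  (1,4): δ = 20.27°  ✓
  (1,5): δ = 76.16°  ·
  (2,3): δ = 105.01°  ·
  (2,4): δ = 61.40°  ·
  (2,5): δ = 5.52°  ✓
  (3,4): δ = 136.40°  ·
  (3,5): δ = 80.51°  ·
  (4,5): δ = 124.11°  ·
antipodal pairs: 4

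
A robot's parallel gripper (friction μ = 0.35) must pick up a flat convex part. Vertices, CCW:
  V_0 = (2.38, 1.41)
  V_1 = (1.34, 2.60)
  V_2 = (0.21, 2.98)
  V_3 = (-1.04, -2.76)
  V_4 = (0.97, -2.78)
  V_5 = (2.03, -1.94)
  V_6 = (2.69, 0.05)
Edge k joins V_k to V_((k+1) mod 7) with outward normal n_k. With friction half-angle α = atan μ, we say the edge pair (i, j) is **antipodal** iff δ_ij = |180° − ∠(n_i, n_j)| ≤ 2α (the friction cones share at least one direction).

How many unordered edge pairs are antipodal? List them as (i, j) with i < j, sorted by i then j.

α = atan 0.35 = 19.29°;  2α = 38.58°
n_0 = (+0.7530, +0.6581)
n_1 = (+0.3187, +0.9478)
n_2 = (-0.9771, +0.2128)
n_3 = (-0.0099, -1.0000)
n_4 = (+0.6211, -0.7837)
n_5 = (+0.9492, -0.3148)
n_6 = (+0.9750, +0.2222)
  (0,1): δ = 149.74°  ·
  (0,2): δ = 53.44°  ·
  (0,3): δ = 48.28°  ·
  (0,4): δ = 87.24°  ·
  (0,5): δ = 120.50°  ·
  (0,6): δ = 151.69°  ·
  (1,2): δ = 83.70°  ·
  (1,3): δ = 18.02°  ✓
  (1,4): δ = 56.98°  ·
  (1,5): δ = 90.24°  ·
  (1,6): δ = 121.43°  ·
  (2,3): δ = 78.28°  ·
  (2,4): δ = 39.32°  ·
  (2,5): δ = 6.06°  ✓
  (2,6): δ = 25.13°  ✓
  (3,4): δ = 141.03°  ·
  (3,5): δ = 107.78°  ·
  (3,6): δ = 76.59°  ·
  (4,5): δ = 146.74°  ·
  (4,6): δ = 115.55°  ·
  (5,6): δ = 148.81°  ·
antipodal pairs: 3

count = 3; pairs: (1,3), (2,5), (2,6)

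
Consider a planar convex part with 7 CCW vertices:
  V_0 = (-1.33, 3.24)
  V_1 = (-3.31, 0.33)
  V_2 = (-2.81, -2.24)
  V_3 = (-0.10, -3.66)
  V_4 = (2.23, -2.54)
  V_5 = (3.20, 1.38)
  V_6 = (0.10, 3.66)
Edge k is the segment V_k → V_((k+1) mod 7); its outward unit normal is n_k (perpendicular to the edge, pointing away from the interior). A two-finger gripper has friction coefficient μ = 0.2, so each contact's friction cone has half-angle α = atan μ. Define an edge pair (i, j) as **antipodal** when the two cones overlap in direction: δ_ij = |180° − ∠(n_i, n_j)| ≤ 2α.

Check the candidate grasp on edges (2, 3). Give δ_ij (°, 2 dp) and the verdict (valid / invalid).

α = atan 0.2 = 11.31°;  2α = 22.62°
edge 2: e_2 = (+2.71, -1.42);  n_2 = (-0.4641, -0.8858)
edge 3: e_3 = (+2.33, +1.12);  n_3 = (+0.4332, -0.9013)
∠(n_2, n_3) = 53.33°
δ = |180° − 53.33°| = 126.67°
126.67° > 2α = 22.62°  →  invalid

δ = 126.67°, invalid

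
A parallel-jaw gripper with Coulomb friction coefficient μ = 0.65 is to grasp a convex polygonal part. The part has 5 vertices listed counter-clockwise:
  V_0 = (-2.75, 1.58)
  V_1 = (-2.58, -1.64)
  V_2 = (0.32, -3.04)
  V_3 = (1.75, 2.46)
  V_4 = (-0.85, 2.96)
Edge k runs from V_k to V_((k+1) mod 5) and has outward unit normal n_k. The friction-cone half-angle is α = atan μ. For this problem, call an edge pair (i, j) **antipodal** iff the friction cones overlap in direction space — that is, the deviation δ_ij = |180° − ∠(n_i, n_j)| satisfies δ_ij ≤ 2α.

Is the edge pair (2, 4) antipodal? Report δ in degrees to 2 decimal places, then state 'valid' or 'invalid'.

δ = 39.43°, valid

α = atan 0.65 = 33.02°;  2α = 66.05°
edge 2: e_2 = (+1.43, +5.50);  n_2 = (+0.9678, -0.2516)
edge 4: e_4 = (-1.90, -1.38);  n_4 = (-0.5877, +0.8091)
∠(n_2, n_4) = 140.57°
δ = |180° − 140.57°| = 39.43°
39.43° ≤ 2α = 66.05°  →  valid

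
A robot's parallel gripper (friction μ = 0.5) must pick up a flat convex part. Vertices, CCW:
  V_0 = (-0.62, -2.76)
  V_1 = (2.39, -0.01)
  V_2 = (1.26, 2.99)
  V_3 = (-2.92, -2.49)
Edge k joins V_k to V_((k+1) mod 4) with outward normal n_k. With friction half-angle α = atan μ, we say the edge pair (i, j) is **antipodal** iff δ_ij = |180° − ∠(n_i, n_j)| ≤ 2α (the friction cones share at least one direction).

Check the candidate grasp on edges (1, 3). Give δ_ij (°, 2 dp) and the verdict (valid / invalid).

α = atan 0.5 = 26.57°;  2α = 53.13°
edge 1: e_1 = (-1.13, +3.00);  n_1 = (+0.9358, +0.3525)
edge 3: e_3 = (+2.30, -0.27);  n_3 = (-0.1166, -0.9932)
∠(n_1, n_3) = 117.34°
δ = |180° − 117.34°| = 62.66°
62.66° > 2α = 53.13°  →  invalid

δ = 62.66°, invalid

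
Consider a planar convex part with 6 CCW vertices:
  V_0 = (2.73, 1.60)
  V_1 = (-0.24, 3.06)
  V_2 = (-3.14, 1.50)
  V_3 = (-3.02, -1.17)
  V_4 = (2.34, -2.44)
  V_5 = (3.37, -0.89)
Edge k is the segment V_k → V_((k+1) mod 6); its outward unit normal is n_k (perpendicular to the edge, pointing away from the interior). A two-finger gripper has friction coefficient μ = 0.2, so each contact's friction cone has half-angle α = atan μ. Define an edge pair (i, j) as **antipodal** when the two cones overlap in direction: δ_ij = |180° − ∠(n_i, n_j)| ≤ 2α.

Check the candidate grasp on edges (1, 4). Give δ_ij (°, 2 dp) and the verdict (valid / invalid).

α = atan 0.2 = 11.31°;  2α = 22.62°
edge 1: e_1 = (-2.90, -1.56);  n_1 = (-0.4737, +0.8807)
edge 4: e_4 = (+1.03, +1.55);  n_4 = (+0.8329, -0.5535)
∠(n_1, n_4) = 151.88°
δ = |180° − 151.88°| = 28.12°
28.12° > 2α = 22.62°  →  invalid

δ = 28.12°, invalid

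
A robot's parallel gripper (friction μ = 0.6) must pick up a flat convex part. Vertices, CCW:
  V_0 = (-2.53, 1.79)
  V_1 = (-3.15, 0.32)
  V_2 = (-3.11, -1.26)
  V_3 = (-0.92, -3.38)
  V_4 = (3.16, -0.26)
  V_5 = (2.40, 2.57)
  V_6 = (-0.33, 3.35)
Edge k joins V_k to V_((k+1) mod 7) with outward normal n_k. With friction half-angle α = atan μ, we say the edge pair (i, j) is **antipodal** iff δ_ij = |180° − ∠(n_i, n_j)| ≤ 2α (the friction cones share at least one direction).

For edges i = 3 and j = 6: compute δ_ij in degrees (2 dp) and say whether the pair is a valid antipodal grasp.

α = atan 0.6 = 30.96°;  2α = 61.93°
edge 3: e_3 = (+4.08, +3.12);  n_3 = (+0.6075, -0.7944)
edge 6: e_6 = (-2.20, -1.56);  n_6 = (-0.5784, +0.8157)
∠(n_3, n_6) = 177.93°
δ = |180° − 177.93°| = 2.07°
2.07° ≤ 2α = 61.93°  →  valid

δ = 2.07°, valid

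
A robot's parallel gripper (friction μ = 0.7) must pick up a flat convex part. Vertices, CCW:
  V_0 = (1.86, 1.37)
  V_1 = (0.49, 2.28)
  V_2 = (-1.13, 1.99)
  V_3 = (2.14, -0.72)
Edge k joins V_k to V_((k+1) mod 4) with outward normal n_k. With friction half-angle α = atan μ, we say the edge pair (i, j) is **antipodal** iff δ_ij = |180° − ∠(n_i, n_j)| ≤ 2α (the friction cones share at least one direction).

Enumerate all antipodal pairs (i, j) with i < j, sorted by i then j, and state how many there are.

α = atan 0.7 = 34.99°;  2α = 69.98°
n_0 = (+0.5533, +0.8330)
n_1 = (-0.1762, +0.9844)
n_2 = (-0.6381, -0.7700)
n_3 = (+0.9911, +0.1328)
  (0,1): δ = 136.26°  ·
  (0,2): δ = 6.06°  ✓
  (0,3): δ = 131.22°  ·
  (1,2): δ = 49.80°  ✓
  (1,3): δ = 87.48°  ·
  (2,3): δ = 42.72°  ✓
antipodal pairs: 3

count = 3; pairs: (0,2), (1,2), (2,3)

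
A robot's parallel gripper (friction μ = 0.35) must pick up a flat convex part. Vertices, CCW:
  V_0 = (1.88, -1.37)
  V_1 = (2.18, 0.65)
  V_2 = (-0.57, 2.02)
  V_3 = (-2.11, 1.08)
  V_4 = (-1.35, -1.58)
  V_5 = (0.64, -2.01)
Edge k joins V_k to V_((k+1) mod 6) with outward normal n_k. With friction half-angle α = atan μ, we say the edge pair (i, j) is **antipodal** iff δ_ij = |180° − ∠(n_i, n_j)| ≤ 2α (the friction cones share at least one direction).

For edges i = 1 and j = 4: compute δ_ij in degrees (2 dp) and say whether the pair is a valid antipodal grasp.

α = atan 0.35 = 19.29°;  2α = 38.58°
edge 1: e_1 = (-2.75, +1.37);  n_1 = (+0.4459, +0.8951)
edge 4: e_4 = (+1.99, -0.43);  n_4 = (-0.2112, -0.9774)
∠(n_1, n_4) = 165.71°
δ = |180° − 165.71°| = 14.29°
14.29° ≤ 2α = 38.58°  →  valid

δ = 14.29°, valid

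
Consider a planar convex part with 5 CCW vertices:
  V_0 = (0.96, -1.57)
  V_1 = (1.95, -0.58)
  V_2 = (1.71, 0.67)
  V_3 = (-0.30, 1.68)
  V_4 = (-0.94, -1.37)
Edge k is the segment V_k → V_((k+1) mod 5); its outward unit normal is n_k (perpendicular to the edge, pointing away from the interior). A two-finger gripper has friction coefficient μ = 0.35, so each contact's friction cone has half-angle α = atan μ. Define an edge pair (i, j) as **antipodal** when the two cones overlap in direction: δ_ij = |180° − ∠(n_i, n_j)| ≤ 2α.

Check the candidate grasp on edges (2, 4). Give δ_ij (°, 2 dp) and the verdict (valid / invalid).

α = atan 0.35 = 19.29°;  2α = 38.58°
edge 2: e_2 = (-2.01, +1.01);  n_2 = (+0.4490, +0.8935)
edge 4: e_4 = (+1.90, -0.20);  n_4 = (-0.1047, -0.9945)
∠(n_2, n_4) = 159.33°
δ = |180° − 159.33°| = 20.67°
20.67° ≤ 2α = 38.58°  →  valid

δ = 20.67°, valid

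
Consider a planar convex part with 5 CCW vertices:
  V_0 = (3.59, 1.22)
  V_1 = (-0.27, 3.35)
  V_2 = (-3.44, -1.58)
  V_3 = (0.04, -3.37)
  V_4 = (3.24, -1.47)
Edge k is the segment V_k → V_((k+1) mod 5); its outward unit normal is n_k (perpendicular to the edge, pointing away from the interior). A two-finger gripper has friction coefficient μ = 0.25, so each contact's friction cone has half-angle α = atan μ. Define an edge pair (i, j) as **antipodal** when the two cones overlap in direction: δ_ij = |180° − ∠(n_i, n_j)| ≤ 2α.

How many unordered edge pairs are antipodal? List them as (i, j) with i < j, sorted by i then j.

α = atan 0.25 = 14.04°;  2α = 28.07°
n_0 = (+0.4831, +0.8755)
n_1 = (-0.8411, +0.5408)
n_2 = (-0.4574, -0.8893)
n_3 = (+0.5105, -0.8599)
n_4 = (+0.9916, -0.1290)
  (0,1): δ = 93.85°  ·
  (0,2): δ = 1.67°  ✓
  (0,3): δ = 59.59°  ·
  (0,4): δ = 111.48°  ·
  (1,2): δ = 84.48°  ·
  (1,3): δ = 26.56°  ✓
  (1,4): δ = 25.33°  ✓
  (2,3): δ = 122.08°  ·
  (2,4): δ = 70.19°  ·
  (3,4): δ = 128.11°  ·
antipodal pairs: 3

count = 3; pairs: (0,2), (1,3), (1,4)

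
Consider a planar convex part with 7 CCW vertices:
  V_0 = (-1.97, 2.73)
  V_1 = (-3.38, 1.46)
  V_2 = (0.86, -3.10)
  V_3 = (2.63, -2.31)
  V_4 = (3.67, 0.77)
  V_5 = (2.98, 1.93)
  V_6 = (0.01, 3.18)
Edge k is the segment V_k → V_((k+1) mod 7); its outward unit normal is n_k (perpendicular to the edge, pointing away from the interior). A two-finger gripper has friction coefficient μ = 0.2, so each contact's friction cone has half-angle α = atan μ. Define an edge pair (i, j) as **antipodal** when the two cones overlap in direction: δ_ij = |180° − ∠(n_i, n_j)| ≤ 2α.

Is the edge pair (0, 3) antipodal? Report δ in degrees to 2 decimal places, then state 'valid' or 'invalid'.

α = atan 0.2 = 11.31°;  2α = 22.62°
edge 0: e_0 = (-1.41, -1.27);  n_0 = (-0.6693, +0.7430)
edge 3: e_3 = (+1.04, +3.08);  n_3 = (+0.9474, -0.3199)
∠(n_0, n_3) = 150.67°
δ = |180° − 150.67°| = 29.33°
29.33° > 2α = 22.62°  →  invalid

δ = 29.33°, invalid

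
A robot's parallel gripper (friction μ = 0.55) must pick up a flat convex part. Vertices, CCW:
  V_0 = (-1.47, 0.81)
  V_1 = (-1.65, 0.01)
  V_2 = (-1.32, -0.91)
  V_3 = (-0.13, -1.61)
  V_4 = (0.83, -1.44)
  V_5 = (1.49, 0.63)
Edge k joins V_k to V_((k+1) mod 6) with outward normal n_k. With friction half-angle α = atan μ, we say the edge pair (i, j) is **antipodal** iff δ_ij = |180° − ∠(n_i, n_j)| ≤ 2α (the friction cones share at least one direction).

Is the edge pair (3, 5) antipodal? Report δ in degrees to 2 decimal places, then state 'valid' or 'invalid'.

α = atan 0.55 = 28.81°;  2α = 57.62°
edge 3: e_3 = (+0.96, +0.17);  n_3 = (+0.1744, -0.9847)
edge 5: e_5 = (-2.96, +0.18);  n_5 = (+0.0607, +0.9982)
∠(n_3, n_5) = 166.48°
δ = |180° − 166.48°| = 13.52°
13.52° ≤ 2α = 57.62°  →  valid

δ = 13.52°, valid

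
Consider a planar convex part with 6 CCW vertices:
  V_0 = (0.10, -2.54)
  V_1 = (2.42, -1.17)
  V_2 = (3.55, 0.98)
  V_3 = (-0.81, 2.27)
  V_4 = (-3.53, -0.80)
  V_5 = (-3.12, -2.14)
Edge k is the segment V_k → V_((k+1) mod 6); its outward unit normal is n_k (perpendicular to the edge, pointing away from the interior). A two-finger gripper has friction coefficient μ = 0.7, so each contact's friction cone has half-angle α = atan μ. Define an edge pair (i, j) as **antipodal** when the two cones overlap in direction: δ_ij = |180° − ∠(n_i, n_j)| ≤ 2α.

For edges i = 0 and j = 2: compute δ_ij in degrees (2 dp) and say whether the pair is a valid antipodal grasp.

α = atan 0.7 = 34.99°;  2α = 69.98°
edge 0: e_0 = (+2.32, +1.37);  n_0 = (+0.5085, -0.8611)
edge 2: e_2 = (-4.36, +1.29);  n_2 = (+0.2837, +0.9589)
∠(n_0, n_2) = 132.96°
δ = |180° − 132.96°| = 47.04°
47.04° ≤ 2α = 69.98°  →  valid

δ = 47.04°, valid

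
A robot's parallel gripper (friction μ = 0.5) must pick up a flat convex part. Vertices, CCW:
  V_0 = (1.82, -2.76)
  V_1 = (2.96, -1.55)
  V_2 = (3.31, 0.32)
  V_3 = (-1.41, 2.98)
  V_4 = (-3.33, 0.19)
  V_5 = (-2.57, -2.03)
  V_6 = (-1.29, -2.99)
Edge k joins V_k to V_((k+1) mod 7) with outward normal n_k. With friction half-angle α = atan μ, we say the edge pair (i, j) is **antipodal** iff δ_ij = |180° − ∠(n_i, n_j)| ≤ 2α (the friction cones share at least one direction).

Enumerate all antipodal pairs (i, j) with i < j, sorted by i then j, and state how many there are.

count = 7; pairs: (0,3), (1,3), (1,4), (2,4), (2,5), (2,6), (3,6)

α = atan 0.5 = 26.57°;  2α = 53.13°
n_0 = (+0.7278, -0.6857)
n_1 = (+0.9829, -0.1840)
n_2 = (+0.4910, +0.8712)
n_3 = (-0.8238, +0.5669)
n_4 = (-0.9461, -0.3239)
n_5 = (-0.6000, -0.8000)
n_6 = (+0.0738, -0.9973)
  (0,1): δ = 147.31°  ·
  (0,2): δ = 76.11°  ·
  (0,3): δ = 8.76°  ✓
  (0,4): δ = 62.19°  ·
  (0,5): δ = 96.42°  ·
  (0,6): δ = 137.52°  ·
  (1,2): δ = 108.80°  ·
  (1,3): δ = 23.93°  ✓
  (1,4): δ = 29.50°  ✓
  (1,5): δ = 63.73°  ·
  (1,6): δ = 104.83°  ·
  (2,3): δ = 95.13°  ·
  (2,4): δ = 41.70°  ✓
  (2,5): δ = 7.47°  ✓
  (2,6): δ = 33.63°  ✓
  (3,4): δ = 126.57°  ·
  (3,5): δ = 92.34°  ·
  (3,6): δ = 51.24°  ✓
  (4,5): δ = 145.77°  ·
  (4,6): δ = 104.67°  ·
  (5,6): δ = 138.90°  ·
antipodal pairs: 7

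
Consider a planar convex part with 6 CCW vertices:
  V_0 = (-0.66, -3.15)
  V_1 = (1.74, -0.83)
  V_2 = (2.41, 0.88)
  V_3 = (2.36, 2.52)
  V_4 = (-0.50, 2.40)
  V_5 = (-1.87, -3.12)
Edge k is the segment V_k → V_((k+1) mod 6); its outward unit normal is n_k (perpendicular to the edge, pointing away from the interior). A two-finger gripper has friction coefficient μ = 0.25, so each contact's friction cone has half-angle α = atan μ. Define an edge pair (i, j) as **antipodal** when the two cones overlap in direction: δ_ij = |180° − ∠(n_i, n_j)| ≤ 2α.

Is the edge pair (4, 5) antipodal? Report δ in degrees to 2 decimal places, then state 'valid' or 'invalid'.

α = atan 0.25 = 14.04°;  2α = 28.07°
edge 4: e_4 = (-1.37, -5.52);  n_4 = (-0.9706, +0.2409)
edge 5: e_5 = (+1.21, -0.03);  n_5 = (-0.0248, -0.9997)
∠(n_4, n_5) = 102.52°
δ = |180° − 102.52°| = 77.48°
77.48° > 2α = 28.07°  →  invalid

δ = 77.48°, invalid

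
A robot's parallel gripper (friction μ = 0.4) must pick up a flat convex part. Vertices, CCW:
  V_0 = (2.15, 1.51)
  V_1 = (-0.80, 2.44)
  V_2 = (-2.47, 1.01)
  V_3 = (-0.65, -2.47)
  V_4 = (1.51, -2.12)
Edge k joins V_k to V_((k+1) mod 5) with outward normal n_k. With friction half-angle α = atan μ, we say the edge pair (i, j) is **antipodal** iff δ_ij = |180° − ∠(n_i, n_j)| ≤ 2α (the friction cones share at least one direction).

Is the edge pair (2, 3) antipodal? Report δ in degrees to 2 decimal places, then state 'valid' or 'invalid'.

α = atan 0.4 = 21.80°;  2α = 43.60°
edge 2: e_2 = (+1.82, -3.48);  n_2 = (-0.8861, -0.4634)
edge 3: e_3 = (+2.16, +0.35);  n_3 = (+0.1600, -0.9871)
∠(n_2, n_3) = 71.59°
δ = |180° − 71.59°| = 108.41°
108.41° > 2α = 43.60°  →  invalid

δ = 108.41°, invalid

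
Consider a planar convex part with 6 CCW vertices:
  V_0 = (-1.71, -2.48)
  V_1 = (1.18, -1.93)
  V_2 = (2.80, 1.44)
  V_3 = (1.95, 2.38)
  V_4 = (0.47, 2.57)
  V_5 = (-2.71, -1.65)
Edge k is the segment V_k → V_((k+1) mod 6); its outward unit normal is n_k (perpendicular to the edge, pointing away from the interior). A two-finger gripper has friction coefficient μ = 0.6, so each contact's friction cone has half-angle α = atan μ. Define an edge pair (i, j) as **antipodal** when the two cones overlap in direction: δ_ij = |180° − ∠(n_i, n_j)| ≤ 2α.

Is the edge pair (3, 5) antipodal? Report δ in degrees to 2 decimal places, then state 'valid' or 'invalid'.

α = atan 0.6 = 30.96°;  2α = 61.93°
edge 3: e_3 = (-1.48, +0.19);  n_3 = (+0.1273, +0.9919)
edge 5: e_5 = (+1.00, -0.83);  n_5 = (-0.6387, -0.7695)
∠(n_3, n_5) = 147.62°
δ = |180° − 147.62°| = 32.38°
32.38° ≤ 2α = 61.93°  →  valid

δ = 32.38°, valid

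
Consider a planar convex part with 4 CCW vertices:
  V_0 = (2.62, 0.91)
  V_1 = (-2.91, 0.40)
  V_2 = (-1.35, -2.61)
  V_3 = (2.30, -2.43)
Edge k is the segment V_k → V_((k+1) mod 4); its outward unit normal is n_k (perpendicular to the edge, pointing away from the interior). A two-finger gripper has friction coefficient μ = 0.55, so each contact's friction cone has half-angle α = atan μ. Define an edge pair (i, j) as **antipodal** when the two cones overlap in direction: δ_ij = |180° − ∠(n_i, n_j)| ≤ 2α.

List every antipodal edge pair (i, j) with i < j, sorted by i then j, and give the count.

count = 2; pairs: (0,2), (1,3)

α = atan 0.55 = 28.81°;  2α = 57.62°
n_0 = (-0.0918, +0.9958)
n_1 = (-0.8878, -0.4601)
n_2 = (+0.0493, -0.9988)
n_3 = (+0.9954, -0.0954)
  (0,1): δ = 67.87°  ·
  (0,2): δ = 2.45°  ✓
  (0,3): δ = 79.26°  ·
  (1,2): δ = 114.57°  ·
  (1,3): δ = 32.87°  ✓
  (2,3): δ = 98.30°  ·
antipodal pairs: 2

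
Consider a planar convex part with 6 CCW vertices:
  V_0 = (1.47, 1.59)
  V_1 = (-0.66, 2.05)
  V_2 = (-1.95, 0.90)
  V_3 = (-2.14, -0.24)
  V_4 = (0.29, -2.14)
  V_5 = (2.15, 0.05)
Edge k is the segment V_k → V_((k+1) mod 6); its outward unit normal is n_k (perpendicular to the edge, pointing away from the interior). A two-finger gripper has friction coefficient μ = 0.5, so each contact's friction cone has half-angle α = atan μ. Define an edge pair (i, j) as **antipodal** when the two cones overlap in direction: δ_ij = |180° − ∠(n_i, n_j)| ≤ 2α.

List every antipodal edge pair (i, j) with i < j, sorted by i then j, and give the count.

α = atan 0.5 = 26.57°;  2α = 53.13°
n_0 = (+0.2111, +0.9775)
n_1 = (-0.6654, +0.7465)
n_2 = (-0.9864, +0.1644)
n_3 = (-0.6160, -0.7878)
n_4 = (+0.7622, -0.6473)
n_5 = (+0.9148, +0.4039)
  (0,1): δ = 126.10°  ·
  (0,2): δ = 87.28°  ·
  (0,3): δ = 25.84°  ✓
  (0,4): δ = 61.84°  ·
  (0,5): δ = 126.01°  ·
  (1,2): δ = 141.18°  ·
  (1,3): δ = 79.74°  ·
  (1,4): δ = 7.94°  ✓
  (1,5): δ = 72.11°  ·
  (2,3): δ = 118.56°  ·
  (2,4): δ = 30.88°  ✓
  (2,5): δ = 33.29°  ✓
  (3,4): δ = 92.32°  ·
  (3,5): δ = 28.15°  ✓
  (4,5): δ = 115.83°  ·
antipodal pairs: 5

count = 5; pairs: (0,3), (1,4), (2,4), (2,5), (3,5)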